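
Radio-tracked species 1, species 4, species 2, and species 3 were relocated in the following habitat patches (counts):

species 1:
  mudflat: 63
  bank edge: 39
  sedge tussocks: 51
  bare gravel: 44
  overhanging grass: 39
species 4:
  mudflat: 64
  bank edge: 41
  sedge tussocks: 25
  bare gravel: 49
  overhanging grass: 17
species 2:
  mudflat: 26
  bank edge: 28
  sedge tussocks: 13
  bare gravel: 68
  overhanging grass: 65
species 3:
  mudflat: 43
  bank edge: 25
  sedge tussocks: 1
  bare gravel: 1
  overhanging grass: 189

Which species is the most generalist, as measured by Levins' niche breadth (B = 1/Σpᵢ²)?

Proportions for species 1 (n=236): 63/236=0.2669, 39/236=0.1653, 51/236=0.2161, 44/236=0.1864, 39/236=0.1653
Proportions for species 4 (n=196): 64/196=0.3265, 41/196=0.2092, 25/196=0.1276, 49/196=0.2500, 17/196=0.0867
Proportions for species 2 (n=200): 26/200=0.1300, 28/200=0.1400, 13/200=0.0650, 68/200=0.3400, 65/200=0.3250
Proportions for species 3 (n=259): 43/259=0.1660, 25/259=0.0965, 1/259=0.0039, 1/259=0.0039, 189/259=0.7297
Σp_1ᵢ² = 0.2669² + 0.1653² + 0.2161² + 0.1864² + 0.1653² = 0.071236 + 0.027324 + 0.046699 + 0.034745 + 0.027324 = 0.207328
B_1 = 1 / 0.207328 = 4.8233
Σp_4ᵢ² = 0.3265² + 0.2092² + 0.1276² + 0.2500² + 0.0867² = 0.106602 + 0.043765 + 0.016282 + 0.062500 + 0.007517 = 0.236666
B_4 = 1 / 0.236666 = 4.2254
Σp_2ᵢ² = 0.1300² + 0.1400² + 0.0650² + 0.3400² + 0.3250² = 0.016900 + 0.019600 + 0.004225 + 0.115600 + 0.105625 = 0.261950
B_2 = 1 / 0.261950 = 3.8175
Σp_3ᵢ² = 0.1660² + 0.0965² + 0.0039² + 0.0039² + 0.7297² = 0.027556 + 0.009312 + 0.000015 + 0.000015 + 0.532462 = 0.569360
B_3 = 1 / 0.569360 = 1.7564
Highest B → broadest niche (most generalist): species 1 (B = 4.82).

species 1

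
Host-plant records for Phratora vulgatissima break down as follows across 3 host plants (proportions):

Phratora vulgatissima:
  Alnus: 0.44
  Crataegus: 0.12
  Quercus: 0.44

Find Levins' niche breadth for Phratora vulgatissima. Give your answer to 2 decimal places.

Σpᵢ² = 0.44² + 0.12² + 0.44² = 0.1936 + 0.0144 + 0.1936 = 0.4016
B = 1 / 0.4016 = 2.4900

2.49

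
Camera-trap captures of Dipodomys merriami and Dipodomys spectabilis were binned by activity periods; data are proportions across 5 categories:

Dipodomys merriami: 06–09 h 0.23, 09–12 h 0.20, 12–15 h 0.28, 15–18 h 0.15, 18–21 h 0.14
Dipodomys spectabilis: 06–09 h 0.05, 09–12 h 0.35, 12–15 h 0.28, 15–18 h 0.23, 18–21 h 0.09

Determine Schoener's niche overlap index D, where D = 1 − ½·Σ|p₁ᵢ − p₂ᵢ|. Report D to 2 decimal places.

Σ|p₁ᵢ − p₂ᵢ| = 0.18 + 0.15 + 0.00 + 0.08 + 0.05 = 0.46
D = 1 − ½ × 0.46 = 1 − 0.230 = 0.7700

0.77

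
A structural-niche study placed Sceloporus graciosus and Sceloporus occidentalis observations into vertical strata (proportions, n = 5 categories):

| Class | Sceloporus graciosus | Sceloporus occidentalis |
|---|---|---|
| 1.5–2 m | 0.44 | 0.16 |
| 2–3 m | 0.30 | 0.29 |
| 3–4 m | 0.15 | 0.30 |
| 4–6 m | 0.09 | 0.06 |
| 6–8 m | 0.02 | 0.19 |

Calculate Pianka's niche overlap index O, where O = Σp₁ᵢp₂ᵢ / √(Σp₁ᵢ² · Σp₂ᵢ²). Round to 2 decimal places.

Σ p₁ᵢp₂ᵢ = 0.0704 + 0.0870 + 0.0450 + 0.0054 + 0.0038 = 0.2116
Σp_1ᵢ² = 0.44² + 0.30² + 0.15² + 0.09² + 0.02² = 0.1936 + 0.0900 + 0.0225 + 0.0081 + 0.0004 = 0.3146
Σp_2ᵢ² = 0.16² + 0.29² + 0.30² + 0.06² + 0.19² = 0.0256 + 0.0841 + 0.0900 + 0.0036 + 0.0361 = 0.2394
O = 0.2116 / √(0.3146 × 0.2394) = 0.2116 / 0.27444 = 0.7710

0.77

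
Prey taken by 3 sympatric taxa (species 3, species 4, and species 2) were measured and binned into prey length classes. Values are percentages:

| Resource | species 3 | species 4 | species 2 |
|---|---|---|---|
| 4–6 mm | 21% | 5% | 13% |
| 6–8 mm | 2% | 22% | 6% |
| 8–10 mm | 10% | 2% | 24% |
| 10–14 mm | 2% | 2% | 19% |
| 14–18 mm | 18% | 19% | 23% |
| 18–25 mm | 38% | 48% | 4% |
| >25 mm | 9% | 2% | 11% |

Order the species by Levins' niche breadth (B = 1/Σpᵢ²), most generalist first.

Convert percentages to proportions (divide by 100).
Σp_3ᵢ² = 0.21² + 0.02² + 0.10² + 0.02² + 0.18² + 0.38² + 0.09² = 0.0441 + 0.0004 + 0.0100 + 0.0004 + 0.0324 + 0.1444 + 0.0081 = 0.2398
B_3 = 1 / 0.2398 = 4.1701
Σp_4ᵢ² = 0.05² + 0.22² + 0.02² + 0.02² + 0.19² + 0.48² + 0.02² = 0.0025 + 0.0484 + 0.0004 + 0.0004 + 0.0361 + 0.2304 + 0.0004 = 0.3186
B_4 = 1 / 0.3186 = 3.1387
Σp_2ᵢ² = 0.13² + 0.06² + 0.24² + 0.19² + 0.23² + 0.04² + 0.11² = 0.0169 + 0.0036 + 0.0576 + 0.0361 + 0.0529 + 0.0016 + 0.0121 = 0.1808
B_2 = 1 / 0.1808 = 5.5310
Ranking by B (broadest → narrowest): species 2 (5.53) > species 3 (4.17) > species 4 (3.14)

species 2 > species 3 > species 4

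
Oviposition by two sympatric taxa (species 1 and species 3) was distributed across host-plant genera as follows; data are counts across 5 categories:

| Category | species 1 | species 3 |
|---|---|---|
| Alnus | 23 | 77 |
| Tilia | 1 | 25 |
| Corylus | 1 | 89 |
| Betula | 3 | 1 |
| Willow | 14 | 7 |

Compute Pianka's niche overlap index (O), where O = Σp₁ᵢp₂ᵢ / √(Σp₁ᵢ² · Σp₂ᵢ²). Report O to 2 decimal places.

0.61

Proportions for species 1 (n=42): 23/42=0.5476, 1/42=0.0238, 1/42=0.0238, 3/42=0.0714, 14/42=0.3333
Proportions for species 3 (n=199): 77/199=0.3869, 25/199=0.1256, 89/199=0.4472, 1/199=0.0050, 7/199=0.0352
Σ p₁ᵢp₂ᵢ = 0.211866 + 0.002989 + 0.010643 + 0.000357 + 0.011732 = 0.237587
Σp_1ᵢ² = 0.5476² + 0.0238² + 0.0238² + 0.0714² + 0.3333² = 0.299866 + 0.000566 + 0.000566 + 0.005098 + 0.111089 = 0.417185
Σp_2ᵢ² = 0.3869² + 0.1256² + 0.4472² + 0.0050² + 0.0352² = 0.149692 + 0.015775 + 0.199988 + 0.000025 + 0.001239 = 0.366719
O = 0.237587 / √(0.417185 × 0.366719) = 0.237587 / 0.3911389 = 0.6074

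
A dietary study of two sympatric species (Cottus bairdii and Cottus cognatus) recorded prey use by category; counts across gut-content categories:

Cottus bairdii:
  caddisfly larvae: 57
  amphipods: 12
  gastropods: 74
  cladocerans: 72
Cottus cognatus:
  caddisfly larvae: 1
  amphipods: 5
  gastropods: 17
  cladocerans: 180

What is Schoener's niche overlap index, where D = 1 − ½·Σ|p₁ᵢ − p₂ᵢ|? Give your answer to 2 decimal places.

0.45

Proportions for Cottus bairdii (n=215): 57/215=0.2651, 12/215=0.0558, 74/215=0.3442, 72/215=0.3349
Proportions for Cottus cognatus (n=203): 1/203=0.0049, 5/203=0.0246, 17/203=0.0837, 180/203=0.8867
Σ|p₁ᵢ − p₂ᵢ| = 0.2602 + 0.0312 + 0.2605 + 0.5518 = 1.1037
D = 1 − ½ × 1.1037 = 1 − 0.55185 = 0.44815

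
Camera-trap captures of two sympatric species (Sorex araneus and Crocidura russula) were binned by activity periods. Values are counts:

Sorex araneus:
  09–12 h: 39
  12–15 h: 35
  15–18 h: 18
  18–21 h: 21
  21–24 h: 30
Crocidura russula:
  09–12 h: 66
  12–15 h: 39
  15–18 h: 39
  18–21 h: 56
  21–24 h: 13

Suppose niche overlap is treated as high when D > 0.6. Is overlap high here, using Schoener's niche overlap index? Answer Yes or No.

Proportions for Sorex araneus (n=143): 39/143=0.2727, 35/143=0.2448, 18/143=0.1259, 21/143=0.1469, 30/143=0.2098
Proportions for Crocidura russula (n=213): 66/213=0.3099, 39/213=0.1831, 39/213=0.1831, 56/213=0.2629, 13/213=0.0610
Σ|p₁ᵢ − p₂ᵢ| = 0.0372 + 0.0617 + 0.0572 + 0.1160 + 0.1488 = 0.4209
D = 1 − ½ × 0.4209 = 1 − 0.21045 = 0.78955
D = 0.78955 > 0.6 → Yes.

Yes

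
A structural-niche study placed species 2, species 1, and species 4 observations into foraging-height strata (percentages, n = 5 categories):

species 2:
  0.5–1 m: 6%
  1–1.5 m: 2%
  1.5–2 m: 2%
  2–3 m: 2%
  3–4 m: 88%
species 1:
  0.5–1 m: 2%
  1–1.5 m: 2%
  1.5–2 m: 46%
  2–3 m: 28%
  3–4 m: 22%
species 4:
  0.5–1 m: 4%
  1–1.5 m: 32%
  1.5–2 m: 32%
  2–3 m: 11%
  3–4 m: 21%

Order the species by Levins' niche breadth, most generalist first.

Convert percentages to proportions (divide by 100).
Σp_2ᵢ² = 0.06² + 0.02² + 0.02² + 0.02² + 0.88² = 0.0036 + 0.0004 + 0.0004 + 0.0004 + 0.7744 = 0.7792
B_2 = 1 / 0.7792 = 1.2834
Σp_1ᵢ² = 0.02² + 0.02² + 0.46² + 0.28² + 0.22² = 0.0004 + 0.0004 + 0.2116 + 0.0784 + 0.0484 = 0.3392
B_1 = 1 / 0.3392 = 2.9481
Σp_4ᵢ² = 0.04² + 0.32² + 0.32² + 0.11² + 0.21² = 0.0016 + 0.1024 + 0.1024 + 0.0121 + 0.0441 = 0.2626
B_4 = 1 / 0.2626 = 3.8081
Ranking by B (broadest → narrowest): species 4 (3.81) > species 1 (2.95) > species 2 (1.28)

species 4 > species 1 > species 2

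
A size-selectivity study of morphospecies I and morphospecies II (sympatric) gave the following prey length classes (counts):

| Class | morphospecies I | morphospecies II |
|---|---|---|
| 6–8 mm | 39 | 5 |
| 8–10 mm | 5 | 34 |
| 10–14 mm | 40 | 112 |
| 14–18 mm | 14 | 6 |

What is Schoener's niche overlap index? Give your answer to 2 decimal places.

Proportions for morphospecies I (n=98): 39/98=0.3980, 5/98=0.0510, 40/98=0.4082, 14/98=0.1429
Proportions for morphospecies II (n=157): 5/157=0.0318, 34/157=0.2166, 112/157=0.7134, 6/157=0.0382
Σ|p₁ᵢ − p₂ᵢ| = 0.3662 + 0.1656 + 0.3052 + 0.1047 = 0.9417
D = 1 − ½ × 0.9417 = 1 − 0.47085 = 0.52915

0.53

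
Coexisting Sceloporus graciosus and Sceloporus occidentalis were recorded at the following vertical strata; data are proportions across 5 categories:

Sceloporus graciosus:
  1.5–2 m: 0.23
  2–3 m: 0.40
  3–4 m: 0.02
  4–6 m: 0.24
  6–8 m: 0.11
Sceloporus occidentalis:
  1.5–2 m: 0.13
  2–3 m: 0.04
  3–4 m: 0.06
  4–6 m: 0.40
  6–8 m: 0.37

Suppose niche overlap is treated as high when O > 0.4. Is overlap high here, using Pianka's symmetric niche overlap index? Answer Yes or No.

Yes

Σ p₁ᵢp₂ᵢ = 0.0299 + 0.0160 + 0.0012 + 0.0960 + 0.0407 = 0.1838
Σp_1ᵢ² = 0.23² + 0.40² + 0.02² + 0.24² + 0.11² = 0.0529 + 0.1600 + 0.0004 + 0.0576 + 0.0121 = 0.2830
Σp_2ᵢ² = 0.13² + 0.04² + 0.06² + 0.40² + 0.37² = 0.0169 + 0.0016 + 0.0036 + 0.1600 + 0.1369 = 0.3190
O = 0.1838 / √(0.2830 × 0.3190) = 0.1838 / 0.30046 = 0.6117
O = 0.6117 > 0.4 → Yes.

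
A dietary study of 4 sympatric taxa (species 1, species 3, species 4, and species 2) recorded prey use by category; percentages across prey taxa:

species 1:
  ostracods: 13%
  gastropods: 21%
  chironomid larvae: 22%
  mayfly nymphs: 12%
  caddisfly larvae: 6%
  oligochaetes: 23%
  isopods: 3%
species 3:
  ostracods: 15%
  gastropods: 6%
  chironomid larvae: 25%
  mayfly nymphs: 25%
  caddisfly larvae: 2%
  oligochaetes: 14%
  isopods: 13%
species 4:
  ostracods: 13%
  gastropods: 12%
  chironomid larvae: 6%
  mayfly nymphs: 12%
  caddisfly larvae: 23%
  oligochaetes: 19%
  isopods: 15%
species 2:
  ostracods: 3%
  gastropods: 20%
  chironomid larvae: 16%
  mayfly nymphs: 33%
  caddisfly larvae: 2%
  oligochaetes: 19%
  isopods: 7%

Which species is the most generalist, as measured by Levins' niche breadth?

Convert percentages to proportions (divide by 100).
Σp_1ᵢ² = 0.13² + 0.21² + 0.22² + 0.12² + 0.06² + 0.23² + 0.03² = 0.0169 + 0.0441 + 0.0484 + 0.0144 + 0.0036 + 0.0529 + 0.0009 = 0.1812
B_1 = 1 / 0.1812 = 5.5188
Σp_3ᵢ² = 0.15² + 0.06² + 0.25² + 0.25² + 0.02² + 0.14² + 0.13² = 0.0225 + 0.0036 + 0.0625 + 0.0625 + 0.0004 + 0.0196 + 0.0169 = 0.1880
B_3 = 1 / 0.1880 = 5.3191
Σp_4ᵢ² = 0.13² + 0.12² + 0.06² + 0.12² + 0.23² + 0.19² + 0.15² = 0.0169 + 0.0144 + 0.0036 + 0.0144 + 0.0529 + 0.0361 + 0.0225 = 0.1608
B_4 = 1 / 0.1608 = 6.2189
Σp_2ᵢ² = 0.03² + 0.20² + 0.16² + 0.33² + 0.02² + 0.19² + 0.07² = 0.0009 + 0.0400 + 0.0256 + 0.1089 + 0.0004 + 0.0361 + 0.0049 = 0.2168
B_2 = 1 / 0.2168 = 4.6125
Highest B → broadest niche (most generalist): species 4 (B = 6.22).

species 4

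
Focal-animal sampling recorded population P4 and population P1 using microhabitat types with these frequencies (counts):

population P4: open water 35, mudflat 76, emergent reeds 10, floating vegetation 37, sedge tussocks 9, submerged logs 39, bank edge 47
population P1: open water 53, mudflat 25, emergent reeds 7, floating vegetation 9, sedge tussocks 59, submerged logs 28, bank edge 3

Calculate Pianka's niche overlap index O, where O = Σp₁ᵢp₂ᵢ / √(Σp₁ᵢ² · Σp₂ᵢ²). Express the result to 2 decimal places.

0.60

Proportions for population P4 (n=253): 35/253=0.1383, 76/253=0.3004, 10/253=0.0395, 37/253=0.1462, 9/253=0.0356, 39/253=0.1542, 47/253=0.1858
Proportions for population P1 (n=184): 53/184=0.2880, 25/184=0.1359, 7/184=0.0380, 9/184=0.0489, 59/184=0.3207, 28/184=0.1522, 3/184=0.0163
Σ p₁ᵢp₂ᵢ = 0.039830 + 0.040824 + 0.001501 + 0.007149 + 0.011417 + 0.023469 + 0.003029 = 0.127219
Σp_1ᵢ² = 0.1383² + 0.3004² + 0.0395² + 0.1462² + 0.0356² + 0.1542² + 0.1858² = 0.019127 + 0.090240 + 0.001560 + 0.021374 + 0.001267 + 0.023778 + 0.034522 = 0.191868
Σp_2ᵢ² = 0.2880² + 0.1359² + 0.0380² + 0.0489² + 0.3207² + 0.1522² + 0.0163² = 0.082944 + 0.018469 + 0.001444 + 0.002391 + 0.102848 + 0.023165 + 0.000266 = 0.231527
O = 0.127219 / √(0.191868 × 0.231527) = 0.127219 / 0.2107667 = 0.6036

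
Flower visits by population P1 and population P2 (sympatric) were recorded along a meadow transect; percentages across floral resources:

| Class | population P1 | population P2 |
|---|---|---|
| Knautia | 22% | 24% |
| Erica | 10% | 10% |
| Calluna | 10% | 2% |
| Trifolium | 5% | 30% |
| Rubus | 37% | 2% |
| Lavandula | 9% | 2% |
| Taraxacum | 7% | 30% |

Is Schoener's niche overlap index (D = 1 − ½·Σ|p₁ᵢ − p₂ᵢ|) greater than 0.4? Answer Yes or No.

Yes

Convert percentages to proportions (divide by 100).
Σ|p₁ᵢ − p₂ᵢ| = 0.02 + 0.00 + 0.08 + 0.25 + 0.35 + 0.07 + 0.23 = 1.00
D = 1 − ½ × 1.00 = 1 − 0.500 = 0.5000
D = 0.5000 > 0.4 → Yes.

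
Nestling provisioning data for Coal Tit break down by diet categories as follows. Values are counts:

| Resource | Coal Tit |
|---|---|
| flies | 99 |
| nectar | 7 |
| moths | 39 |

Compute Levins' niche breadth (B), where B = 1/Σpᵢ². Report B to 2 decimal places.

1.85

Proportions for Coal Tit (n=145): 99/145=0.6828, 7/145=0.0483, 39/145=0.2690
Σpᵢ² = 0.6828² + 0.0483² + 0.2690² = 0.466216 + 0.002333 + 0.072361 = 0.540910
B = 1 / 0.540910 = 1.8487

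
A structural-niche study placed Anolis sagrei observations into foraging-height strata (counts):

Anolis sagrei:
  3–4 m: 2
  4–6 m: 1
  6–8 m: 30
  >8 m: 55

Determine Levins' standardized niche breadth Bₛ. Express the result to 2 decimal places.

Proportions for Anolis sagrei (n=88): 2/88=0.0227, 1/88=0.0114, 30/88=0.3409, 55/88=0.6250
Σpᵢ² = 0.0227² + 0.0114² + 0.3409² + 0.6250² = 0.000515 + 0.000130 + 0.116213 + 0.390625 = 0.507483
B = 1 / 0.507483 = 1.9705
Bₛ = (B − 1)/(n − 1) = (1.9705 − 1)/(4 − 1) = 0.9705/3 = 0.3235

0.32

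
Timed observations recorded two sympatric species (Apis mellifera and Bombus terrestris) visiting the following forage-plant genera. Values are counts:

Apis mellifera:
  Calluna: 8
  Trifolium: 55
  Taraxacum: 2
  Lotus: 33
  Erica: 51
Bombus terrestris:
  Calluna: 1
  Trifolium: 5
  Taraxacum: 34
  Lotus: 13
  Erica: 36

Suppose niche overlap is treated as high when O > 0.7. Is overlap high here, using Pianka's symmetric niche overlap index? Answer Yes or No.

Proportions for Apis mellifera (n=149): 8/149=0.0537, 55/149=0.3691, 2/149=0.0134, 33/149=0.2215, 51/149=0.3423
Proportions for Bombus terrestris (n=89): 1/89=0.0112, 5/89=0.0562, 34/89=0.3820, 13/89=0.1461, 36/89=0.4045
Σ p₁ᵢp₂ᵢ = 0.000601 + 0.020743 + 0.005119 + 0.032361 + 0.138460 = 0.197284
Σp_1ᵢ² = 0.0537² + 0.3691² + 0.0134² + 0.2215² + 0.3423² = 0.002884 + 0.136235 + 0.000180 + 0.049062 + 0.117169 = 0.305530
Σp_2ᵢ² = 0.0112² + 0.0562² + 0.3820² + 0.1461² + 0.4045² = 0.000125 + 0.003158 + 0.145924 + 0.021345 + 0.163620 = 0.334172
O = 0.197284 / √(0.305530 × 0.334172) = 0.197284 / 0.3195302 = 0.6174
O = 0.6174 < 0.7 → No.

No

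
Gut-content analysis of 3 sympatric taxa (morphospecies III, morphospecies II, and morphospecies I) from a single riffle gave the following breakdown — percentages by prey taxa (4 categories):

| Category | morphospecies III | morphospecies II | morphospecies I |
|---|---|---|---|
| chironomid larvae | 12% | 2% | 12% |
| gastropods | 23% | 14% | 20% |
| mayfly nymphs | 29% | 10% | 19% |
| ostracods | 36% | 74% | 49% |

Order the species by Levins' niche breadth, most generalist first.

morphospecies III > morphospecies I > morphospecies II

Convert percentages to proportions (divide by 100).
Σp_IIIᵢ² = 0.12² + 0.23² + 0.29² + 0.36² = 0.0144 + 0.0529 + 0.0841 + 0.1296 = 0.2810
B_III = 1 / 0.2810 = 3.5587
Σp_IIᵢ² = 0.02² + 0.14² + 0.10² + 0.74² = 0.0004 + 0.0196 + 0.0100 + 0.5476 = 0.5776
B_II = 1 / 0.5776 = 1.7313
Σp_Iᵢ² = 0.12² + 0.20² + 0.19² + 0.49² = 0.0144 + 0.0400 + 0.0361 + 0.2401 = 0.3306
B_I = 1 / 0.3306 = 3.0248
Ranking by B (broadest → narrowest): morphospecies III (3.56) > morphospecies I (3.02) > morphospecies II (1.73)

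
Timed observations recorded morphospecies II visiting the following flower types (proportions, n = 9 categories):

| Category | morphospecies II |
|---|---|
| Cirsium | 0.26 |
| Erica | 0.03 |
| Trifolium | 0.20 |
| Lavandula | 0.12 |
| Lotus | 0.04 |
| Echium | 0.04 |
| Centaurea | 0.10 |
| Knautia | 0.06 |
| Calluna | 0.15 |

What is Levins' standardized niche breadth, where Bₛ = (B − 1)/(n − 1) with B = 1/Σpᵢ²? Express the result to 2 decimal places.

0.65

Σpᵢ² = 0.26² + 0.03² + 0.20² + 0.12² + 0.04² + 0.04² + 0.10² + 0.06² + 0.15² = 0.0676 + 0.0009 + 0.0400 + 0.0144 + 0.0016 + 0.0016 + 0.0100 + 0.0036 + 0.0225 = 0.1622
B = 1 / 0.1622 = 6.1652
Bₛ = (B − 1)/(n − 1) = (6.1652 − 1)/(9 − 1) = 5.1652/8 = 0.6457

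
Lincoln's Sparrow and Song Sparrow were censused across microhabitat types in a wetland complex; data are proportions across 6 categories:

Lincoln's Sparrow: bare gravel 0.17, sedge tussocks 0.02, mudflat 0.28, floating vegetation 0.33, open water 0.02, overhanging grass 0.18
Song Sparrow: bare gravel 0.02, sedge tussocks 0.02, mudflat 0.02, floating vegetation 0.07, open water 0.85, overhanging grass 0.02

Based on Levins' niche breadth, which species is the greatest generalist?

Lincoln's Sparrow

Σp_Lincᵢ² = 0.17² + 0.02² + 0.28² + 0.33² + 0.02² + 0.18² = 0.0289 + 0.0004 + 0.0784 + 0.1089 + 0.0004 + 0.0324 = 0.2494
B_Linc = 1 / 0.2494 = 4.0096
Σp_Songᵢ² = 0.02² + 0.02² + 0.02² + 0.07² + 0.85² + 0.02² = 0.0004 + 0.0004 + 0.0004 + 0.0049 + 0.7225 + 0.0004 = 0.7290
B_Song = 1 / 0.7290 = 1.3717
Highest B → broadest niche (most generalist): Lincoln's Sparrow (B = 4.01).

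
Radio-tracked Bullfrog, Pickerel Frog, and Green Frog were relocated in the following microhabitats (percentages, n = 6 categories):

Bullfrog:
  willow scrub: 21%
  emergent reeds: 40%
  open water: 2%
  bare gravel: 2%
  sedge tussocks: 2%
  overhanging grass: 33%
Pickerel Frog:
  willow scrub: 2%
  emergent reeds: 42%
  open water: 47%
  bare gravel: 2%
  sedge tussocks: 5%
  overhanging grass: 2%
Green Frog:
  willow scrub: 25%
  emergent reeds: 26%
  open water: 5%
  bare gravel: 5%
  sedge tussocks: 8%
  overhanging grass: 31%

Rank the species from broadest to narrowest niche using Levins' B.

Green Frog > Bullfrog > Pickerel Frog

Convert percentages to proportions (divide by 100).
Σp_Bullᵢ² = 0.21² + 0.40² + 0.02² + 0.02² + 0.02² + 0.33² = 0.0441 + 0.1600 + 0.0004 + 0.0004 + 0.0004 + 0.1089 = 0.3142
B_Bull = 1 / 0.3142 = 3.1827
Σp_Pickᵢ² = 0.02² + 0.42² + 0.47² + 0.02² + 0.05² + 0.02² = 0.0004 + 0.1764 + 0.2209 + 0.0004 + 0.0025 + 0.0004 = 0.4010
B_Pick = 1 / 0.4010 = 2.4938
Σp_Greeᵢ² = 0.25² + 0.26² + 0.05² + 0.05² + 0.08² + 0.31² = 0.0625 + 0.0676 + 0.0025 + 0.0025 + 0.0064 + 0.0961 = 0.2376
B_Gree = 1 / 0.2376 = 4.2088
Ranking by B (broadest → narrowest): Green Frog (4.21) > Bullfrog (3.18) > Pickerel Frog (2.49)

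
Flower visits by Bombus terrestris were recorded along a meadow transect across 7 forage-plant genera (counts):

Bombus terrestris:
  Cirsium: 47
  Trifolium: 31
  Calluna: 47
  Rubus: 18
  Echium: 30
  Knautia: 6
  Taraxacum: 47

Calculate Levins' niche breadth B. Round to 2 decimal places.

Proportions for Bombus terrestris (n=226): 47/226=0.2080, 31/226=0.1372, 47/226=0.2080, 18/226=0.0796, 30/226=0.1327, 6/226=0.0265, 47/226=0.2080
Σpᵢ² = 0.2080² + 0.1372² + 0.2080² + 0.0796² + 0.1327² + 0.0265² + 0.2080² = 0.043264 + 0.018824 + 0.043264 + 0.006336 + 0.017609 + 0.000702 + 0.043264 = 0.173263
B = 1 / 0.173263 = 5.7716

5.77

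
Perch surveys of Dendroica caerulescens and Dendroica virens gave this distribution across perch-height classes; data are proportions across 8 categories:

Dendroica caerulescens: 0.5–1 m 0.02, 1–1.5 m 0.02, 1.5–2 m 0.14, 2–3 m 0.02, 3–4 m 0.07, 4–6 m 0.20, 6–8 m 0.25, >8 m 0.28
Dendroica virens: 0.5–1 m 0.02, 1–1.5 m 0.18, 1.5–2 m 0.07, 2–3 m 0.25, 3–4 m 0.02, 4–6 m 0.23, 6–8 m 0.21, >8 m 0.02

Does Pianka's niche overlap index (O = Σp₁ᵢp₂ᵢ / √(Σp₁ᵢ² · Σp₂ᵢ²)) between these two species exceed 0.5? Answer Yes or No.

Σ p₁ᵢp₂ᵢ = 0.0004 + 0.0036 + 0.0098 + 0.0050 + 0.0014 + 0.0460 + 0.0525 + 0.0056 = 0.1243
Σp_1ᵢ² = 0.02² + 0.02² + 0.14² + 0.02² + 0.07² + 0.20² + 0.25² + 0.28² = 0.0004 + 0.0004 + 0.0196 + 0.0004 + 0.0049 + 0.0400 + 0.0625 + 0.0784 = 0.2066
Σp_2ᵢ² = 0.02² + 0.18² + 0.07² + 0.25² + 0.02² + 0.23² + 0.21² + 0.02² = 0.0004 + 0.0324 + 0.0049 + 0.0625 + 0.0004 + 0.0529 + 0.0441 + 0.0004 = 0.1980
O = 0.1243 / √(0.2066 × 0.1980) = 0.1243 / 0.20225 = 0.6146
O = 0.6146 > 0.5 → Yes.

Yes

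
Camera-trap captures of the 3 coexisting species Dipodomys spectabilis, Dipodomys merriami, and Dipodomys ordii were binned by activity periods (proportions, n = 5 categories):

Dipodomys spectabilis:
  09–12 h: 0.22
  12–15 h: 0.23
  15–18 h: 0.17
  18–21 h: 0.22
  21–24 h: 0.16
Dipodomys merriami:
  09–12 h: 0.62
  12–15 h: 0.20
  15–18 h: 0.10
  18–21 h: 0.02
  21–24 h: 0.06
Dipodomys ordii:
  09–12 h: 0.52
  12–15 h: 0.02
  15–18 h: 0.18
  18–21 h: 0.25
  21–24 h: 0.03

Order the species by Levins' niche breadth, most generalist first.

Dipodomys spectabilis > Dipodomys ordii > Dipodomys merriami

Σp_specᵢ² = 0.22² + 0.23² + 0.17² + 0.22² + 0.16² = 0.0484 + 0.0529 + 0.0289 + 0.0484 + 0.0256 = 0.2042
B_spec = 1 / 0.2042 = 4.8972
Σp_merrᵢ² = 0.62² + 0.20² + 0.10² + 0.02² + 0.06² = 0.3844 + 0.0400 + 0.0100 + 0.0004 + 0.0036 = 0.4384
B_merr = 1 / 0.4384 = 2.2810
Σp_ordiᵢ² = 0.52² + 0.02² + 0.18² + 0.25² + 0.03² = 0.2704 + 0.0004 + 0.0324 + 0.0625 + 0.0009 = 0.3666
B_ordi = 1 / 0.3666 = 2.7278
Ranking by B (broadest → narrowest): Dipodomys spectabilis (4.90) > Dipodomys ordii (2.73) > Dipodomys merriami (2.28)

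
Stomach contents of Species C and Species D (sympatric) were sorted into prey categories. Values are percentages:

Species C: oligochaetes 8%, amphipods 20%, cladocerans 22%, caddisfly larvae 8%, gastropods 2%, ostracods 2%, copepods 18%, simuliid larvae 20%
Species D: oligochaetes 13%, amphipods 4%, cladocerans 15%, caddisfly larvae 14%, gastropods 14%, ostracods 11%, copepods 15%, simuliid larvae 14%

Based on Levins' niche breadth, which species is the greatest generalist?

Convert percentages to proportions (divide by 100).
Σp_Cᵢ² = 0.08² + 0.20² + 0.22² + 0.08² + 0.02² + 0.02² + 0.18² + 0.20² = 0.0064 + 0.0400 + 0.0484 + 0.0064 + 0.0004 + 0.0004 + 0.0324 + 0.0400 = 0.1744
B_C = 1 / 0.1744 = 5.7339
Σp_Dᵢ² = 0.13² + 0.04² + 0.15² + 0.14² + 0.14² + 0.11² + 0.15² + 0.14² = 0.0169 + 0.0016 + 0.0225 + 0.0196 + 0.0196 + 0.0121 + 0.0225 + 0.0196 = 0.1344
B_D = 1 / 0.1344 = 7.4405
Highest B → broadest niche (most generalist): Species D (B = 7.44).

Species D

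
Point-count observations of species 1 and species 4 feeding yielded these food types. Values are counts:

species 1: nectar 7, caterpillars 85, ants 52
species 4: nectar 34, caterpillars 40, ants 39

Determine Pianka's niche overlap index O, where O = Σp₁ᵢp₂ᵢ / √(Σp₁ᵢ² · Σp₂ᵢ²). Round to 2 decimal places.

Proportions for species 1 (n=144): 7/144=0.0486, 85/144=0.5903, 52/144=0.3611
Proportions for species 4 (n=113): 34/113=0.3009, 40/113=0.3540, 39/113=0.3451
Σ p₁ᵢp₂ᵢ = 0.014624 + 0.208966 + 0.124616 = 0.348206
Σp_1ᵢ² = 0.0486² + 0.5903² + 0.3611² = 0.002362 + 0.348454 + 0.130393 = 0.481209
Σp_2ᵢ² = 0.3009² + 0.3540² + 0.3451² = 0.090541 + 0.125316 + 0.119094 = 0.334951
O = 0.348206 / √(0.481209 × 0.334951) = 0.348206 / 0.4014741 = 0.8673

0.87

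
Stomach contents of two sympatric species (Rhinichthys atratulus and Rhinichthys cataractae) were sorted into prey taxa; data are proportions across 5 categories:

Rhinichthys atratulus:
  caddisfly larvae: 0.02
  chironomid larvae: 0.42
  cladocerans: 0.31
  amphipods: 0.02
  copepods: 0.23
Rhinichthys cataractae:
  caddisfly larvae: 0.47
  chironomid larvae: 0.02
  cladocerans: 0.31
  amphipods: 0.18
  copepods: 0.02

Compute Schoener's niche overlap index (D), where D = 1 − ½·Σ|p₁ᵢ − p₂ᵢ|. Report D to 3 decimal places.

0.390

Σ|p₁ᵢ − p₂ᵢ| = 0.45 + 0.40 + 0.00 + 0.16 + 0.21 = 1.22
D = 1 − ½ × 1.22 = 1 − 0.610 = 0.39000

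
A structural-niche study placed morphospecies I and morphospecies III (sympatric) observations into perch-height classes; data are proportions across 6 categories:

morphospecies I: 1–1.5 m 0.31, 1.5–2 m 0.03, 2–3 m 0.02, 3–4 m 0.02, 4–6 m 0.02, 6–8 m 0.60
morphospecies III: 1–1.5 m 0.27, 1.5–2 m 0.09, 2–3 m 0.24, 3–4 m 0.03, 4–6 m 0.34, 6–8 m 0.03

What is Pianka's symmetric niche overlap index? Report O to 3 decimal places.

Σ p₁ᵢp₂ᵢ = 0.0837 + 0.0027 + 0.0048 + 0.0006 + 0.0068 + 0.0180 = 0.1166
Σp_1ᵢ² = 0.31² + 0.03² + 0.02² + 0.02² + 0.02² + 0.60² = 0.0961 + 0.0009 + 0.0004 + 0.0004 + 0.0004 + 0.3600 = 0.4582
Σp_2ᵢ² = 0.27² + 0.09² + 0.24² + 0.03² + 0.34² + 0.03² = 0.0729 + 0.0081 + 0.0576 + 0.0009 + 0.1156 + 0.0009 = 0.2560
O = 0.1166 / √(0.4582 × 0.2560) = 0.1166 / 0.342490 = 0.34045

0.340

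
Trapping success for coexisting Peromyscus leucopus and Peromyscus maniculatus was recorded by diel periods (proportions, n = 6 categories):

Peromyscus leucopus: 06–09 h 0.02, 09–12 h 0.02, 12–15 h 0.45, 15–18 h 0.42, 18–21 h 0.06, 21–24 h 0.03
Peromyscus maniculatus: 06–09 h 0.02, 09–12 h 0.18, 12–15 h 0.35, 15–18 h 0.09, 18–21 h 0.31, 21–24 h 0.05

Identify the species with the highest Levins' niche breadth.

Peromyscus maniculatus

Σp_leucᵢ² = 0.02² + 0.02² + 0.45² + 0.42² + 0.06² + 0.03² = 0.0004 + 0.0004 + 0.2025 + 0.1764 + 0.0036 + 0.0009 = 0.3842
B_leuc = 1 / 0.3842 = 2.6028
Σp_maniᵢ² = 0.02² + 0.18² + 0.35² + 0.09² + 0.31² + 0.05² = 0.0004 + 0.0324 + 0.1225 + 0.0081 + 0.0961 + 0.0025 = 0.2620
B_mani = 1 / 0.2620 = 3.8168
Highest B → broadest niche (most generalist): Peromyscus maniculatus (B = 3.82).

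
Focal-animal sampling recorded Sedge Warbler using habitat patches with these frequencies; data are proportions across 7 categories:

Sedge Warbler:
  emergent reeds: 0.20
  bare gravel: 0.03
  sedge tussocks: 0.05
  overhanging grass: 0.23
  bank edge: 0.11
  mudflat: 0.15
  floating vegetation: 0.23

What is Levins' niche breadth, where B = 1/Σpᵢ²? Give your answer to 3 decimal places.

5.441

Σpᵢ² = 0.20² + 0.03² + 0.05² + 0.23² + 0.11² + 0.15² + 0.23² = 0.0400 + 0.0009 + 0.0025 + 0.0529 + 0.0121 + 0.0225 + 0.0529 = 0.1838
B = 1 / 0.1838 = 5.44070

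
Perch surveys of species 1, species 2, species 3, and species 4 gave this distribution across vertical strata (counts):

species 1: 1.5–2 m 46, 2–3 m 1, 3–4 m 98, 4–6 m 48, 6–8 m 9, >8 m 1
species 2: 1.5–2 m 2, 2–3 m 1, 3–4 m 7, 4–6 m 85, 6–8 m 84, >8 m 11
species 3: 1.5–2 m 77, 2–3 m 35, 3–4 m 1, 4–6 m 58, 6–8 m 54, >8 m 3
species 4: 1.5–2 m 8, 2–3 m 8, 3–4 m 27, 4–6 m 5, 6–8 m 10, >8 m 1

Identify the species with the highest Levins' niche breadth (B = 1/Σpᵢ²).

Proportions for species 1 (n=203): 46/203=0.2266, 1/203=0.0049, 98/203=0.4828, 48/203=0.2365, 9/203=0.0443, 1/203=0.0049
Proportions for species 2 (n=190): 2/190=0.0105, 1/190=0.0053, 7/190=0.0368, 85/190=0.4474, 84/190=0.4421, 11/190=0.0579
Proportions for species 3 (n=228): 77/228=0.3377, 35/228=0.1535, 1/228=0.0044, 58/228=0.2544, 54/228=0.2368, 3/228=0.0132
Proportions for species 4 (n=59): 8/59=0.1356, 8/59=0.1356, 27/59=0.4576, 5/59=0.0847, 10/59=0.1695, 1/59=0.0169
Σp_1ᵢ² = 0.2266² + 0.0049² + 0.4828² + 0.2365² + 0.0443² + 0.0049² = 0.051348 + 0.000024 + 0.233096 + 0.055932 + 0.001962 + 0.000024 = 0.342386
B_1 = 1 / 0.342386 = 2.9207
Σp_2ᵢ² = 0.0105² + 0.0053² + 0.0368² + 0.4474² + 0.4421² + 0.0579² = 0.000110 + 0.000028 + 0.001354 + 0.200167 + 0.195452 + 0.003352 = 0.400463
B_2 = 1 / 0.400463 = 2.4971
Σp_3ᵢ² = 0.3377² + 0.1535² + 0.0044² + 0.2544² + 0.2368² + 0.0132² = 0.114041 + 0.023562 + 0.000019 + 0.064719 + 0.056074 + 0.000174 = 0.258589
B_3 = 1 / 0.258589 = 3.8671
Σp_4ᵢ² = 0.1356² + 0.1356² + 0.4576² + 0.0847² + 0.1695² + 0.0169² = 0.018387 + 0.018387 + 0.209398 + 0.007174 + 0.028730 + 0.000286 = 0.282362
B_4 = 1 / 0.282362 = 3.5416
Highest B → broadest niche (most generalist): species 3 (B = 3.87).

species 3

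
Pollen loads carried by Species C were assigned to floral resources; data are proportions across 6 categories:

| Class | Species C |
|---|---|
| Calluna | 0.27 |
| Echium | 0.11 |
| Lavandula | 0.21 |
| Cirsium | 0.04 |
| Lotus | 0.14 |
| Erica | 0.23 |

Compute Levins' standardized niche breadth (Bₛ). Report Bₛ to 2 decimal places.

0.78

Σpᵢ² = 0.27² + 0.11² + 0.21² + 0.04² + 0.14² + 0.23² = 0.0729 + 0.0121 + 0.0441 + 0.0016 + 0.0196 + 0.0529 = 0.2032
B = 1 / 0.2032 = 4.9213
Bₛ = (B − 1)/(n − 1) = (4.9213 − 1)/(6 − 1) = 3.9213/5 = 0.7843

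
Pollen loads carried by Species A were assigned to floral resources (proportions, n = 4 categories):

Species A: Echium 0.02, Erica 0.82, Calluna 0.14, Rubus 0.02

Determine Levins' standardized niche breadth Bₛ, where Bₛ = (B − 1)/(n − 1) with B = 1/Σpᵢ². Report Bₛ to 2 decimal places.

Σpᵢ² = 0.02² + 0.82² + 0.14² + 0.02² = 0.0004 + 0.6724 + 0.0196 + 0.0004 = 0.6928
B = 1 / 0.6928 = 1.4434
Bₛ = (B − 1)/(n − 1) = (1.4434 − 1)/(4 − 1) = 0.4434/3 = 0.1478

0.15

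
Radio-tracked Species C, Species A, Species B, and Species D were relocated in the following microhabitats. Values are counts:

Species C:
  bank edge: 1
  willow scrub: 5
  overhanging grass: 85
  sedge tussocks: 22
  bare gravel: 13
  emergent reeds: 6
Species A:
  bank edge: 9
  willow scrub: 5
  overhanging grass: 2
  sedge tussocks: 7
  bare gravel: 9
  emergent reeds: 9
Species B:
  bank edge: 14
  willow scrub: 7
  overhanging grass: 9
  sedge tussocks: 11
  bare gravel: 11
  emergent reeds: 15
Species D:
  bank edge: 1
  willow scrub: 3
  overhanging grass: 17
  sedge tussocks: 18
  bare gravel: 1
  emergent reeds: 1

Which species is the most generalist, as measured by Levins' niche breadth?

Species B

Proportions for Species C (n=132): 1/132=0.0076, 5/132=0.0379, 85/132=0.6439, 22/132=0.1667, 13/132=0.0985, 6/132=0.0455
Proportions for Species A (n=41): 9/41=0.2195, 5/41=0.1220, 2/41=0.0488, 7/41=0.1707, 9/41=0.2195, 9/41=0.2195
Proportions for Species B (n=67): 14/67=0.2090, 7/67=0.1045, 9/67=0.1343, 11/67=0.1642, 11/67=0.1642, 15/67=0.2239
Proportions for Species D (n=41): 1/41=0.0244, 3/41=0.0732, 17/41=0.4146, 18/41=0.4390, 1/41=0.0244, 1/41=0.0244
Σp_Cᵢ² = 0.0076² + 0.0379² + 0.6439² + 0.1667² + 0.0985² + 0.0455² = 0.000058 + 0.001436 + 0.414607 + 0.027789 + 0.009702 + 0.002070 = 0.455662
B_C = 1 / 0.455662 = 2.1946
Σp_Aᵢ² = 0.2195² + 0.1220² + 0.0488² + 0.1707² + 0.2195² + 0.2195² = 0.048180 + 0.014884 + 0.002381 + 0.029138 + 0.048180 + 0.048180 = 0.190943
B_A = 1 / 0.190943 = 5.2372
Σp_Bᵢ² = 0.2090² + 0.1045² + 0.1343² + 0.1642² + 0.1642² + 0.2239² = 0.043681 + 0.010920 + 0.018036 + 0.026962 + 0.026962 + 0.050131 = 0.176692
B_B = 1 / 0.176692 = 5.6596
Σp_Dᵢ² = 0.0244² + 0.0732² + 0.4146² + 0.4390² + 0.0244² + 0.0244² = 0.000595 + 0.005358 + 0.171893 + 0.192721 + 0.000595 + 0.000595 = 0.371757
B_D = 1 / 0.371757 = 2.6899
Highest B → broadest niche (most generalist): Species B (B = 5.66).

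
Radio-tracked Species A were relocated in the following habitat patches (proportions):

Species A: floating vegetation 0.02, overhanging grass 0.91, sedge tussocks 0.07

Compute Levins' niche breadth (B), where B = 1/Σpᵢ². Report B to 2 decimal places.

Σpᵢ² = 0.02² + 0.91² + 0.07² = 0.0004 + 0.8281 + 0.0049 = 0.8334
B = 1 / 0.8334 = 1.1999

1.20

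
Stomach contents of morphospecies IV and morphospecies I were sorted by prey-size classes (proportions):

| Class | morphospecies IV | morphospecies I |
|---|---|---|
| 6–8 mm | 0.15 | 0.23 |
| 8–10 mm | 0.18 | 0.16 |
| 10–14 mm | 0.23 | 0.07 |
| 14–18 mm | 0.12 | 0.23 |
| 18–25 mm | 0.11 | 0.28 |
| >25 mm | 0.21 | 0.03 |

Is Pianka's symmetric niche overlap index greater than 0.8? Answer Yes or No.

No

Σ p₁ᵢp₂ᵢ = 0.0345 + 0.0288 + 0.0161 + 0.0276 + 0.0308 + 0.0063 = 0.1441
Σp_1ᵢ² = 0.15² + 0.18² + 0.23² + 0.12² + 0.11² + 0.21² = 0.0225 + 0.0324 + 0.0529 + 0.0144 + 0.0121 + 0.0441 = 0.1784
Σp_2ᵢ² = 0.23² + 0.16² + 0.07² + 0.23² + 0.28² + 0.03² = 0.0529 + 0.0256 + 0.0049 + 0.0529 + 0.0784 + 0.0009 = 0.2156
O = 0.1441 / √(0.1784 × 0.2156) = 0.1441 / 0.19612 = 0.7348
O = 0.7348 < 0.8 → No.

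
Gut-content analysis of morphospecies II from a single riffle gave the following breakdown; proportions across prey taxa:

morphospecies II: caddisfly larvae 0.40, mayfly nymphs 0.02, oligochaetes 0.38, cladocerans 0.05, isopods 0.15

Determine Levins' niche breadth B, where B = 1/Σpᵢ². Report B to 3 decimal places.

Σpᵢ² = 0.40² + 0.02² + 0.38² + 0.05² + 0.15² = 0.1600 + 0.0004 + 0.1444 + 0.0025 + 0.0225 = 0.3298
B = 1 / 0.3298 = 3.03214

3.032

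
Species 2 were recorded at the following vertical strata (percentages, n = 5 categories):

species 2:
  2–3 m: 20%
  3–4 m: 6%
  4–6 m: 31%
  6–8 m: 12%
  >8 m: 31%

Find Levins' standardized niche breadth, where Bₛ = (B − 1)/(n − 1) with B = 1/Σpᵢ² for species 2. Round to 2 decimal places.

Convert percentages to proportions (divide by 100).
Σpᵢ² = 0.20² + 0.06² + 0.31² + 0.12² + 0.31² = 0.0400 + 0.0036 + 0.0961 + 0.0144 + 0.0961 = 0.2502
B = 1 / 0.2502 = 3.9968
Bₛ = (B − 1)/(n − 1) = (3.9968 − 1)/(5 − 1) = 2.9968/4 = 0.7492

0.75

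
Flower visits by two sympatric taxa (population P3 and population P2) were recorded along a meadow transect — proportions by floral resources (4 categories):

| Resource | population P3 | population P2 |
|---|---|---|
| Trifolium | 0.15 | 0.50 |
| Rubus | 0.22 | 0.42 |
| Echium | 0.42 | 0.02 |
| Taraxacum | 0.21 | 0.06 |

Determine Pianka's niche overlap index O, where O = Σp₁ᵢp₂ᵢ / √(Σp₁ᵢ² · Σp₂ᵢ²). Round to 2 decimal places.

0.53

Σ p₁ᵢp₂ᵢ = 0.0750 + 0.0924 + 0.0084 + 0.0126 = 0.1884
Σp_1ᵢ² = 0.15² + 0.22² + 0.42² + 0.21² = 0.0225 + 0.0484 + 0.1764 + 0.0441 = 0.2914
Σp_2ᵢ² = 0.50² + 0.42² + 0.02² + 0.06² = 0.2500 + 0.1764 + 0.0004 + 0.0036 = 0.4304
O = 0.1884 / √(0.2914 × 0.4304) = 0.1884 / 0.35414 = 0.5320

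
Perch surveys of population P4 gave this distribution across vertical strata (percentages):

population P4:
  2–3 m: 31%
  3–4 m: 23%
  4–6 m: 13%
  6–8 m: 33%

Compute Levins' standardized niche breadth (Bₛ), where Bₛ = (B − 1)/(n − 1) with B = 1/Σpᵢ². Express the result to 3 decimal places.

Convert percentages to proportions (divide by 100).
Σpᵢ² = 0.31² + 0.23² + 0.13² + 0.33² = 0.0961 + 0.0529 + 0.0169 + 0.1089 = 0.2748
B = 1 / 0.2748 = 3.63901
Bₛ = (B − 1)/(n − 1) = (3.63901 − 1)/(4 − 1) = 2.63901/3 = 0.87967

0.880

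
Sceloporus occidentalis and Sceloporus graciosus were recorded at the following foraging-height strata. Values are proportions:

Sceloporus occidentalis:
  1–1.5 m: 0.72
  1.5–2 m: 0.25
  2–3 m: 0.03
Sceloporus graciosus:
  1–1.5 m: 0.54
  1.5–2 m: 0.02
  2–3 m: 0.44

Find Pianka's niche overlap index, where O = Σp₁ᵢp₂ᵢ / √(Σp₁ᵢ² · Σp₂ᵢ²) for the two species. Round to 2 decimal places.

0.77

Σ p₁ᵢp₂ᵢ = 0.3888 + 0.0050 + 0.0132 = 0.4070
Σp_1ᵢ² = 0.72² + 0.25² + 0.03² = 0.5184 + 0.0625 + 0.0009 = 0.5818
Σp_2ᵢ² = 0.54² + 0.02² + 0.44² = 0.2916 + 0.0004 + 0.1936 = 0.4856
O = 0.4070 / √(0.5818 × 0.4856) = 0.4070 / 0.53153 = 0.7657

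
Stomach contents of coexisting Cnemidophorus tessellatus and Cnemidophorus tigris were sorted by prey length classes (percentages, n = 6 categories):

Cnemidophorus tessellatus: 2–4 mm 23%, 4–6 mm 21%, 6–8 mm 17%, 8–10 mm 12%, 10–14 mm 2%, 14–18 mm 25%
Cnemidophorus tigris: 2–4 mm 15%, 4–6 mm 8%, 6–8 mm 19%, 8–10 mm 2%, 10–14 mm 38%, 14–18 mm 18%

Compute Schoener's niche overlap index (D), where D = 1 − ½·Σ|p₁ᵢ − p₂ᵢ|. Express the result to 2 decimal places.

0.62

Convert percentages to proportions (divide by 100).
Σ|p₁ᵢ − p₂ᵢ| = 0.08 + 0.13 + 0.02 + 0.10 + 0.36 + 0.07 = 0.76
D = 1 − ½ × 0.76 = 1 − 0.380 = 0.6200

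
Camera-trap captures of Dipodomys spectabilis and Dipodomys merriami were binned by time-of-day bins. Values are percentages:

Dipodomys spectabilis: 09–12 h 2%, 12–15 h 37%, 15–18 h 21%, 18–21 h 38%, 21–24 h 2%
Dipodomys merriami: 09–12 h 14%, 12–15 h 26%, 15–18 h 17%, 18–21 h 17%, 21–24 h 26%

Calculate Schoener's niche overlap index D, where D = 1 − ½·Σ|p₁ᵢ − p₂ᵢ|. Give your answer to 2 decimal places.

0.64

Convert percentages to proportions (divide by 100).
Σ|p₁ᵢ − p₂ᵢ| = 0.12 + 0.11 + 0.04 + 0.21 + 0.24 = 0.72
D = 1 − ½ × 0.72 = 1 − 0.360 = 0.6400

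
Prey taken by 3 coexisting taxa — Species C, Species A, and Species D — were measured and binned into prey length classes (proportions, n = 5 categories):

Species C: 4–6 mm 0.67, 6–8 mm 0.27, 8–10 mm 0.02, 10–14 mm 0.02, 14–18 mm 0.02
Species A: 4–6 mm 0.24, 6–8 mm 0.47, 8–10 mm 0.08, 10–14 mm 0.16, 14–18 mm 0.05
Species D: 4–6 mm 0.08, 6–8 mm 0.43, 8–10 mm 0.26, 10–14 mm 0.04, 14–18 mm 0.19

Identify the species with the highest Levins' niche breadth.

Species D

Σp_Cᵢ² = 0.67² + 0.27² + 0.02² + 0.02² + 0.02² = 0.4489 + 0.0729 + 0.0004 + 0.0004 + 0.0004 = 0.5230
B_C = 1 / 0.5230 = 1.9120
Σp_Aᵢ² = 0.24² + 0.47² + 0.08² + 0.16² + 0.05² = 0.0576 + 0.2209 + 0.0064 + 0.0256 + 0.0025 = 0.3130
B_A = 1 / 0.3130 = 3.1949
Σp_Dᵢ² = 0.08² + 0.43² + 0.26² + 0.04² + 0.19² = 0.0064 + 0.1849 + 0.0676 + 0.0016 + 0.0361 = 0.2966
B_D = 1 / 0.2966 = 3.3715
Highest B → broadest niche (most generalist): Species D (B = 3.37).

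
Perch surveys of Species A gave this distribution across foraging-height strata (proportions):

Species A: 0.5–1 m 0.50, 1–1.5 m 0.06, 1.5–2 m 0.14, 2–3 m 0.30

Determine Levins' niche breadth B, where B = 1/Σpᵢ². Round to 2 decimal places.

2.75

Σpᵢ² = 0.50² + 0.06² + 0.14² + 0.30² = 0.2500 + 0.0036 + 0.0196 + 0.0900 = 0.3632
B = 1 / 0.3632 = 2.7533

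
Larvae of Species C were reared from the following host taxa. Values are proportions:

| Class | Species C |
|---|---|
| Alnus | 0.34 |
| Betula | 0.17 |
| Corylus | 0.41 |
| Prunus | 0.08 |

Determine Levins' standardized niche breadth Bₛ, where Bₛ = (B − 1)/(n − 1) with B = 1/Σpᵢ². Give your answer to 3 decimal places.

0.712

Σpᵢ² = 0.34² + 0.17² + 0.41² + 0.08² = 0.1156 + 0.0289 + 0.1681 + 0.0064 = 0.3190
B = 1 / 0.3190 = 3.13480
Bₛ = (B − 1)/(n − 1) = (3.13480 − 1)/(4 − 1) = 2.13480/3 = 0.71160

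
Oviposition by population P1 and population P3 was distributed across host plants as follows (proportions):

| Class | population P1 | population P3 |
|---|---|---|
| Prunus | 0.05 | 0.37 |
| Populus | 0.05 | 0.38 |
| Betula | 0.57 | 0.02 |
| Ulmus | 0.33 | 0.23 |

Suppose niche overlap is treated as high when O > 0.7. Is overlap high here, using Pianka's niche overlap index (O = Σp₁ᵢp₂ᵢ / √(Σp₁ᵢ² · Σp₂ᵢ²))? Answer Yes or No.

Σ p₁ᵢp₂ᵢ = 0.0185 + 0.0190 + 0.0114 + 0.0759 = 0.1248
Σp_1ᵢ² = 0.05² + 0.05² + 0.57² + 0.33² = 0.0025 + 0.0025 + 0.3249 + 0.1089 = 0.4388
Σp_2ᵢ² = 0.37² + 0.38² + 0.02² + 0.23² = 0.1369 + 0.1444 + 0.0004 + 0.0529 = 0.3346
O = 0.1248 / √(0.4388 × 0.3346) = 0.1248 / 0.38317 = 0.3257
O = 0.3257 < 0.7 → No.

No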